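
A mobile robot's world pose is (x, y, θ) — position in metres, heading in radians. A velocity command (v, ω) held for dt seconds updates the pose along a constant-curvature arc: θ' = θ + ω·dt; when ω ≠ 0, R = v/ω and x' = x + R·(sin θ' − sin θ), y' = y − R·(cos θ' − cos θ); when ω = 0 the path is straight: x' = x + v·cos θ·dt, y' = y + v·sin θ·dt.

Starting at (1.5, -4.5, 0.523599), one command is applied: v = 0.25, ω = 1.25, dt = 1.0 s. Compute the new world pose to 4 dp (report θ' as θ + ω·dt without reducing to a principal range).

θ' = 0.5236 + 1.25·1.0 = 1.7736
R = v/ω = 0.25/1.25 = 0.2000
x' = 1.5 + 0.2000·(sin 1.7736 − sin 0.5236) = 1.5959
y' = -4.5 − 0.2000·(cos 1.7736 − cos 0.5236) = -4.2865

(1.5959, -4.2865, 1.7736)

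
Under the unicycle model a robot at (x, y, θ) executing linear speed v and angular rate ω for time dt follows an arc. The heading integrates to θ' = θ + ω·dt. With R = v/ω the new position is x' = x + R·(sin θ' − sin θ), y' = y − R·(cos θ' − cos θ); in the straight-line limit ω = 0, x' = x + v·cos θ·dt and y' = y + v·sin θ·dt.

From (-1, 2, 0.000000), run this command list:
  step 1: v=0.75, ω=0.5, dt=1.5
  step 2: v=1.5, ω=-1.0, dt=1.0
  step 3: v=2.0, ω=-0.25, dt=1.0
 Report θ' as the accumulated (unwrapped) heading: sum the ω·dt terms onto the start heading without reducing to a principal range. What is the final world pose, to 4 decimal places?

step 1: θ'=0.7500 (R=1.5000) → pose (0.0225, 2.4025, 0.7500)
step 2: θ'=-0.2500 (R=-1.5000) → pose (1.4160, 2.7583, -0.2500)
step 3: θ'=-0.5000 (R=-8.0000) → pose (3.2722, 2.0277, -0.5000)

(3.2722, 2.0277, -0.5000)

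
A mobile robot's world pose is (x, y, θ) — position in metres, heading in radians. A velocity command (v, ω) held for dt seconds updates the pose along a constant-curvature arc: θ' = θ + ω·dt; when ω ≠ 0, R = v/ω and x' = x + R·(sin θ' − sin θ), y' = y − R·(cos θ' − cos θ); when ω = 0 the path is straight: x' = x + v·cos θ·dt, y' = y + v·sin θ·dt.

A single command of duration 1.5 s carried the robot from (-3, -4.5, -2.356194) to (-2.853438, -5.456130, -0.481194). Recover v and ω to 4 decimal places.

v = 0.7500, ω = 1.2500

Δθ = -0.481194 − -2.356194 = 1.875000
ω = Δθ/dt = 1.875000/1.5 = 1.2500
R = −Δy/(cos θ' − cos θ) = 0.6000
v = R·ω = 0.6000·1.2500 = 0.7500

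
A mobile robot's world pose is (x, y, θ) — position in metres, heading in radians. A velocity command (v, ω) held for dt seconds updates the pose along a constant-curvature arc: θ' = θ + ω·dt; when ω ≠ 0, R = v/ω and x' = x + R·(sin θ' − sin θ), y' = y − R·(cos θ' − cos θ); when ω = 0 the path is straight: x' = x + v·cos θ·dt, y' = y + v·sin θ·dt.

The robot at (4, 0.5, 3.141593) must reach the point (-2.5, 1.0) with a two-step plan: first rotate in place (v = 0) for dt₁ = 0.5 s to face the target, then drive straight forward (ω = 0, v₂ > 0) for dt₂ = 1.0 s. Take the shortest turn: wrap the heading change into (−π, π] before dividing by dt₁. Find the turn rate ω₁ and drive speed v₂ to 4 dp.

heading to target = atan2(1−0.5, -2.5−4) = 3.0648
Δθ = wrap(3.0648 − 3.1416) = -0.0768; ω₁ = Δθ/dt₁ = -0.1535
distance = √((-2.5−4)² + (1−0.5)²) = 6.5192; v₂ = distance/dt₂ = 6.5192

ω₁ = -0.1535, v₂ = 6.5192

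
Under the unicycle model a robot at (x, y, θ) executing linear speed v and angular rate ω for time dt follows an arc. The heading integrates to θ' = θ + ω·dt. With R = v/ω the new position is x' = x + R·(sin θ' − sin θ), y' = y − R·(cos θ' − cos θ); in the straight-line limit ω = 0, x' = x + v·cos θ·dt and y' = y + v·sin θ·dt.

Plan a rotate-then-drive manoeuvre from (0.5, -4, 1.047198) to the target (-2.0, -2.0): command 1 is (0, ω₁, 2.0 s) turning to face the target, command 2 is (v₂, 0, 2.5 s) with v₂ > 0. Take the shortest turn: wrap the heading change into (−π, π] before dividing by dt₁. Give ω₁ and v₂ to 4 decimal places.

heading to target = atan2(-2−-4, -2−0.5) = 2.4669
Δθ = wrap(2.4669 − 1.0472) = 1.4197; ω₁ = Δθ/dt₁ = 0.7098
distance = √((-2−0.5)² + (-2−-4)²) = 3.2016; v₂ = distance/dt₂ = 1.2806

ω₁ = 0.7098, v₂ = 1.2806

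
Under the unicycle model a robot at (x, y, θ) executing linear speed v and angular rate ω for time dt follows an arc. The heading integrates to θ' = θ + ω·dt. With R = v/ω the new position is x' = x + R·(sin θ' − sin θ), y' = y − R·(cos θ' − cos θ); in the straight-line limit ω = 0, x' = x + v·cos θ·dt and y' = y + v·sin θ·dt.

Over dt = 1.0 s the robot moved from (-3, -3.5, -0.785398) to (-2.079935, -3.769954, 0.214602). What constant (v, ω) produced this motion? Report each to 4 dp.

v = 1.0000, ω = 1.0000

Δθ = 0.214602 − -0.785398 = 1.000000
ω = Δθ/dt = 1.000000/1.0 = 1.0000
R = Δx/(sin θ' − sin θ) = 1.0000
v = R·ω = 1.0000·1.0000 = 1.0000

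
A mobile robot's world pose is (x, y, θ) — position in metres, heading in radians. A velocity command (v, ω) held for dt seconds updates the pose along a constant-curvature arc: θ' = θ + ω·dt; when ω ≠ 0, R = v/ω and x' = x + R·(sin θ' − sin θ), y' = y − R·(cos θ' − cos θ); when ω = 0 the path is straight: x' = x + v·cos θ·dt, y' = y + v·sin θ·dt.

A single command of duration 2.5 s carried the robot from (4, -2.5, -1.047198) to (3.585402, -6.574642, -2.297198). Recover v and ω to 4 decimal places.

v = 1.7500, ω = -0.5000

Δθ = -2.297198 − -1.047198 = -1.250000
ω = Δθ/dt = -1.250000/2.5 = -0.5000
R = −Δy/(cos θ' − cos θ) = -3.5000
v = R·ω = -3.5000·-0.5000 = 1.7500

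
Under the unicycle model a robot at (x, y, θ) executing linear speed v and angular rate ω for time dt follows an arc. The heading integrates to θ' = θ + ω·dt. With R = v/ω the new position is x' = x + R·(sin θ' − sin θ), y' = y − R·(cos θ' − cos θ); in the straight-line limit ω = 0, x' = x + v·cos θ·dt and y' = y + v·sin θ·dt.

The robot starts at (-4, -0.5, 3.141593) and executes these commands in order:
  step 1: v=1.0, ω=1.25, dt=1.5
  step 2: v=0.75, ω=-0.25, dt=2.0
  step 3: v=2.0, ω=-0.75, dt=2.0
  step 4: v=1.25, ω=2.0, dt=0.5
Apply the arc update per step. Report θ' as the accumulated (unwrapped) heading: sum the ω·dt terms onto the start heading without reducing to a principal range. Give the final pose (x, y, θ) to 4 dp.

step 1: θ'=5.0166 (R=0.8000) → pose (-4.7633, -1.5396, 5.0166)
step 2: θ'=4.5166 (R=-3.0000) → pose (-4.6828, -3.0219, 4.5166)
step 3: θ'=3.0166 (R=-2.6667) → pose (-7.6310, -5.1489, 3.0166)
step 4: θ'=4.0166 (R=0.6250) → pose (-8.1887, -5.3684, 4.0166)

(-8.1887, -5.3684, 4.0166)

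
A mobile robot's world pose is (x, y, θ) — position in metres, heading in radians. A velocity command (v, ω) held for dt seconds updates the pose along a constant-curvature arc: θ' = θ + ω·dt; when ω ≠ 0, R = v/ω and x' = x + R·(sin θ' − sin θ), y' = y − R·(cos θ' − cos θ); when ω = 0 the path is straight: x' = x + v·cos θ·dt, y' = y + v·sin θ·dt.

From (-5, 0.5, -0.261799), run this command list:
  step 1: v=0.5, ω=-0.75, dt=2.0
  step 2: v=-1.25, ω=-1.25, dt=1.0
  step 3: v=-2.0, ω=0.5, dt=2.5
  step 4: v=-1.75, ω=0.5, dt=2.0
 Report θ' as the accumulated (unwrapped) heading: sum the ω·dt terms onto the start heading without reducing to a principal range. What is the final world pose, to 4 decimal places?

(-1.2766, 6.9352, -0.7618)

step 1: θ'=-1.7618 (R=-0.6667) → pose (-4.5180, -0.2705, -1.7618)
step 2: θ'=-3.0118 (R=1.0000) → pose (-3.6656, 0.5312, -3.0118)
step 3: θ'=-1.7618 (R=-4.0000) → pose (-0.2561, 3.7382, -1.7618)
step 4: θ'=-0.7618 (R=-3.5000) → pose (-1.2766, 6.9352, -0.7618)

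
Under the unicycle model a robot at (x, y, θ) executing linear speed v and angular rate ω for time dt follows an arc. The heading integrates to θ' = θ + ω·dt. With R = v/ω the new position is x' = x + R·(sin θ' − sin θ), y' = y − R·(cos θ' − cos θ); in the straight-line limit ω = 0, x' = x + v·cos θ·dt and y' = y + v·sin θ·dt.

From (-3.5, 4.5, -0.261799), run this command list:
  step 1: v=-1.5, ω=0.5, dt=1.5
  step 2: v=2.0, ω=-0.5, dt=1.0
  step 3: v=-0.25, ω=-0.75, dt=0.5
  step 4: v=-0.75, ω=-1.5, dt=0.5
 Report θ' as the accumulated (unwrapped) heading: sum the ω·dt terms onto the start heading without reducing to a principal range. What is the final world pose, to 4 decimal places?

step 1: θ'=0.4882 (R=-3.0000) → pose (-5.6836, 4.2518, 0.4882)
step 2: θ'=-0.0118 (R=-4.0000) → pose (-3.7602, 4.7188, -0.0118)
step 3: θ'=-0.3868 (R=0.3333) → pose (-3.8820, 4.7434, -0.3868)
step 4: θ'=-1.1368 (R=0.5000) → pose (-4.1471, 4.9962, -1.1368)

(-4.1471, 4.9962, -1.1368)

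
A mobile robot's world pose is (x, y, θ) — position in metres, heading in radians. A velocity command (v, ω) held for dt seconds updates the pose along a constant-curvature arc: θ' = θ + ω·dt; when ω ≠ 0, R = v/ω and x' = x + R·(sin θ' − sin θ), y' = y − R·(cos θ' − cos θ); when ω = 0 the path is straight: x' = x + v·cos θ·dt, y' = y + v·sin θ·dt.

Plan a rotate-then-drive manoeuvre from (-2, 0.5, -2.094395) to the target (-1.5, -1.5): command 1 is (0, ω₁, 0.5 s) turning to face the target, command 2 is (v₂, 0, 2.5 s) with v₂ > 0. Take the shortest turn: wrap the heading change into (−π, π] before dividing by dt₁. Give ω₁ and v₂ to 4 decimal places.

ω₁ = 1.5372, v₂ = 0.8246

heading to target = atan2(-1.5−0.5, -1.5−-2) = -1.3258
Δθ = wrap(-1.3258 − -2.0944) = 0.7686; ω₁ = Δθ/dt₁ = 1.5372
distance = √((-1.5−-2)² + (-1.5−0.5)²) = 2.0616; v₂ = distance/dt₂ = 0.8246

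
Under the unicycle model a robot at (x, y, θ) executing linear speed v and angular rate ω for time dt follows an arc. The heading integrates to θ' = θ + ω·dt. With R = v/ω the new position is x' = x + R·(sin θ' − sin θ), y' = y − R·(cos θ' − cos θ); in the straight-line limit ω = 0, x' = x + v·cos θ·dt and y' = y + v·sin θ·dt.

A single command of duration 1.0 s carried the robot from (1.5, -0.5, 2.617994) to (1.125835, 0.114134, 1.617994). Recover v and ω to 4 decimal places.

v = 0.7500, ω = -1.0000

Δθ = 1.617994 − 2.617994 = -1.000000
ω = Δθ/dt = -1.000000/1.0 = -1.0000
R = −Δy/(cos θ' − cos θ) = -0.7500
v = R·ω = -0.7500·-1.0000 = 0.7500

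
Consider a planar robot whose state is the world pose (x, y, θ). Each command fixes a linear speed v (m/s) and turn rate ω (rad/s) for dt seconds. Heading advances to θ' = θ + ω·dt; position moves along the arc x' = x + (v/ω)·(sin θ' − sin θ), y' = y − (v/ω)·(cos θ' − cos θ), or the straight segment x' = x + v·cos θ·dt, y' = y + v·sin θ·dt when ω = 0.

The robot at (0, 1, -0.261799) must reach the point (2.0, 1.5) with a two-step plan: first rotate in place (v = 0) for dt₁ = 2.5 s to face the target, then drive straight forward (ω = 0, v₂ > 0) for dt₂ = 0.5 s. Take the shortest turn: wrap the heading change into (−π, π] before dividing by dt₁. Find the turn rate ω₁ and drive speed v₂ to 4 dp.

heading to target = atan2(1.5−1, 2−0) = 0.2450
Δθ = wrap(0.2450 − -0.2618) = 0.5068; ω₁ = Δθ/dt₁ = 0.2027
distance = √((2−0)² + (1.5−1)²) = 2.0616; v₂ = distance/dt₂ = 4.1231

ω₁ = 0.2027, v₂ = 4.1231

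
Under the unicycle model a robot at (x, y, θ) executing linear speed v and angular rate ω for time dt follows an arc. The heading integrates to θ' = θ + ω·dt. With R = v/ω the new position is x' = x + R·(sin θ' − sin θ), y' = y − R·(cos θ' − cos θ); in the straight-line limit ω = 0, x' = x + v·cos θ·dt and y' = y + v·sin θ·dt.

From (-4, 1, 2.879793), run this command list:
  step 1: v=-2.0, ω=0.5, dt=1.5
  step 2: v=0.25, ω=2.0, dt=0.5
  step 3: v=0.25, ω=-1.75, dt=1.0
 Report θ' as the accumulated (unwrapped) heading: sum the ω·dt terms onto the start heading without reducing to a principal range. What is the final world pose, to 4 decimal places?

step 1: θ'=3.6298 (R=-4.0000) → pose (-1.0886, 1.3310, 3.6298)
step 2: θ'=4.6298 (R=0.1250) → pose (-1.1545, 1.2309, 4.6298)
step 3: θ'=2.8798 (R=-0.1429) → pose (-1.3339, 1.1047, 2.8798)

(-1.3339, 1.1047, 2.8798)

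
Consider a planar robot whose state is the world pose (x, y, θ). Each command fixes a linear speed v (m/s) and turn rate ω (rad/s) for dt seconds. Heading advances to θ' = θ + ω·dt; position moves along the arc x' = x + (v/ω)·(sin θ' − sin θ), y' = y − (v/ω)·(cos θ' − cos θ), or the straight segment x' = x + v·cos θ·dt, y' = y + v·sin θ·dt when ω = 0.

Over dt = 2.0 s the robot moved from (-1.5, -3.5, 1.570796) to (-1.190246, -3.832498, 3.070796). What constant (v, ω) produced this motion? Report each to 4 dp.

v = -0.2500, ω = 0.7500

Δθ = 3.070796 − 1.570796 = 1.500000
ω = Δθ/dt = 1.500000/2.0 = 0.7500
R = −Δy/(cos θ' − cos θ) = -0.3333
v = R·ω = -0.3333·0.7500 = -0.2500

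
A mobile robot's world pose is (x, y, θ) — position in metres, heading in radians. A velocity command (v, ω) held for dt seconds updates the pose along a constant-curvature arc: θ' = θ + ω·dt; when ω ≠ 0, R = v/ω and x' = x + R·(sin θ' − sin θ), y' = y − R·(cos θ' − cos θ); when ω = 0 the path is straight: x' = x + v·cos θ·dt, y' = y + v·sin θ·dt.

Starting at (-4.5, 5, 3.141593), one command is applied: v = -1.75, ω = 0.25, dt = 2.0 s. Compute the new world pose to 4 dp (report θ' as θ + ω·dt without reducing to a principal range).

(-1.1440, 5.8569, 3.6416)

θ' = 3.1416 + 0.25·2.0 = 3.6416
R = v/ω = -1.75/0.25 = -7.0000
x' = -4.5 + -7.0000·(sin 3.6416 − sin 3.1416) = -1.1440
y' = 5 − -7.0000·(cos 3.6416 − cos 3.1416) = 5.8569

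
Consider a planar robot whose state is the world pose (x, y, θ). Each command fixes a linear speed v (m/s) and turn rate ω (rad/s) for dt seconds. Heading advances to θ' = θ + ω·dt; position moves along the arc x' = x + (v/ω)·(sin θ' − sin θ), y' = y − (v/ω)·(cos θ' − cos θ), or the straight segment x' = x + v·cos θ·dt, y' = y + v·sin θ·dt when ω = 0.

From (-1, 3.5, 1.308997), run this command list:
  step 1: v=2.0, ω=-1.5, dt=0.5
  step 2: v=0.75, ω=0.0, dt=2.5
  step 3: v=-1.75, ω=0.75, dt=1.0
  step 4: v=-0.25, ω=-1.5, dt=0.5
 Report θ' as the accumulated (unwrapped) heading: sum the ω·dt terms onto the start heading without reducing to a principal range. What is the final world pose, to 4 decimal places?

step 1: θ'=0.5590 (R=-1.3333) → pose (-0.4192, 4.2853, 0.5590)
step 2: θ'=0.5590 (straight) → pose (1.1704, 5.2797, 0.5590)
step 3: θ'=1.3090 (R=-2.3333) → pose (0.1540, 3.9054, 1.3090)
step 4: θ'=0.5590 (R=0.1667) → pose (0.0814, 3.8073, 0.5590)

(0.0814, 3.8073, 0.5590)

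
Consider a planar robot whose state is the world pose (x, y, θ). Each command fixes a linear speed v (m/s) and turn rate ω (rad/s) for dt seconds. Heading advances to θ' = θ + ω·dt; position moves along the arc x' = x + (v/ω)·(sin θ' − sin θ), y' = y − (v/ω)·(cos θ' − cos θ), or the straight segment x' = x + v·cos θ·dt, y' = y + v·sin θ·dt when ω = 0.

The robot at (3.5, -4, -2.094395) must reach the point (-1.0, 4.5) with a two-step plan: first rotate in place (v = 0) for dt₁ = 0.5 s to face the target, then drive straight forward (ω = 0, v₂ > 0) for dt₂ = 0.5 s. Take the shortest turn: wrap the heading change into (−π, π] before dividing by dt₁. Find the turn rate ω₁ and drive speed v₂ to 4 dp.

ω₁ = -4.2622, v₂ = 19.2354

heading to target = atan2(4.5−-4, -1−3.5) = 2.0577
Δθ = wrap(2.0577 − -2.0944) = -2.1311; ω₁ = Δθ/dt₁ = -4.2622
distance = √((-1−3.5)² + (4.5−-4)²) = 9.6177; v₂ = distance/dt₂ = 19.2354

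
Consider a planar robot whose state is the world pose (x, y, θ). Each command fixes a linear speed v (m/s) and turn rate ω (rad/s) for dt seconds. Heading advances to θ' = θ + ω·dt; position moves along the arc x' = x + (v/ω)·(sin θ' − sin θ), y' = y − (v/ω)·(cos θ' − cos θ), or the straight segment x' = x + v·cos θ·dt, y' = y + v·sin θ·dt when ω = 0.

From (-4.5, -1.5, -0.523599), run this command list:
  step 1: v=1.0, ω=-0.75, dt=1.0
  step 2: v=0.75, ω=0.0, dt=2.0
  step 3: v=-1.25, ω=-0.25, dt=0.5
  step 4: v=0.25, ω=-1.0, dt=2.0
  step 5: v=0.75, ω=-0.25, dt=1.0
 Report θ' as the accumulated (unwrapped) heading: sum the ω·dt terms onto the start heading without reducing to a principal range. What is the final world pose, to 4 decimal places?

step 1: θ'=-1.2736 (R=-1.3333) → pose (-3.8918, -2.2642, -1.2736)
step 2: θ'=-1.2736 (straight) → pose (-3.4525, -3.6985, -1.2736)
step 3: θ'=-1.3986 (R=5.0000) → pose (-3.5978, -3.0910, -1.3986)
step 4: θ'=-3.3986 (R=-0.2500) → pose (-3.9076, -3.3756, -3.3986)
step 5: θ'=-3.6486 (R=-3.0000) → pose (-4.6017, -3.0968, -3.6486)

(-4.6017, -3.0968, -3.6486)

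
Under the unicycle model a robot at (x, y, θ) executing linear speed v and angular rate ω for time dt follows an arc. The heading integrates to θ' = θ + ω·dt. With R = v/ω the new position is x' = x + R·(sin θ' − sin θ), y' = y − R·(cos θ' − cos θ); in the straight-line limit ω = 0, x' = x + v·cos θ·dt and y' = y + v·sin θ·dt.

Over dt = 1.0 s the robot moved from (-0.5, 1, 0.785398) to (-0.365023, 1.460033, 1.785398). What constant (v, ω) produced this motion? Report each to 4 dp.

Δθ = 1.785398 − 0.785398 = 1.000000
ω = Δθ/dt = 1.000000/1.0 = 1.0000
R = −Δy/(cos θ' − cos θ) = 0.5000
v = R·ω = 0.5000·1.0000 = 0.5000

v = 0.5000, ω = 1.0000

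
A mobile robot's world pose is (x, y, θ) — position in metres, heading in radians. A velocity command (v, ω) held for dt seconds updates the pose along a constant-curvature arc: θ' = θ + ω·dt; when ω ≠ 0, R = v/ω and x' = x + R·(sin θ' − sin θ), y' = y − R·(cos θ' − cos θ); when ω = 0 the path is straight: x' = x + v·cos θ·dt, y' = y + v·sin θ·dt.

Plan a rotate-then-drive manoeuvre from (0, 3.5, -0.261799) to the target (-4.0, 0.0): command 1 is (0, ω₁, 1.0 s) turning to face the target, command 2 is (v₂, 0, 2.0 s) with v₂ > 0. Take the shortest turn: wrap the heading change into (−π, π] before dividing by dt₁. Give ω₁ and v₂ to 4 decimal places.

heading to target = atan2(0−3.5, -4−0) = -2.4228
Δθ = wrap(-2.4228 − -0.2618) = -2.1610; ω₁ = Δθ/dt₁ = -2.1610
distance = √((-4−0)² + (0−3.5)²) = 5.3151; v₂ = distance/dt₂ = 2.6575

ω₁ = -2.1610, v₂ = 2.6575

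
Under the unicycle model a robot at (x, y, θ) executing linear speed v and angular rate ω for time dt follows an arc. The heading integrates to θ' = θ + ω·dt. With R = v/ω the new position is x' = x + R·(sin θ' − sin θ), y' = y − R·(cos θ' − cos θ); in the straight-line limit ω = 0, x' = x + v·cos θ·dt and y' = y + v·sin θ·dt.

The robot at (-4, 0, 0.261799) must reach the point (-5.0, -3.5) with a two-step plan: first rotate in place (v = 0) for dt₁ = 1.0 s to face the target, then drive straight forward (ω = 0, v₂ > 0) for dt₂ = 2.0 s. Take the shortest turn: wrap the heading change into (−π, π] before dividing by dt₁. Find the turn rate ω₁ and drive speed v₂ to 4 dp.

heading to target = atan2(-3.5−0, -5−-4) = -1.8491
Δθ = wrap(-1.8491 − 0.2618) = -2.1109; ω₁ = Δθ/dt₁ = -2.1109
distance = √((-5−-4)² + (-3.5−0)²) = 3.6401; v₂ = distance/dt₂ = 1.8200

ω₁ = -2.1109, v₂ = 1.8200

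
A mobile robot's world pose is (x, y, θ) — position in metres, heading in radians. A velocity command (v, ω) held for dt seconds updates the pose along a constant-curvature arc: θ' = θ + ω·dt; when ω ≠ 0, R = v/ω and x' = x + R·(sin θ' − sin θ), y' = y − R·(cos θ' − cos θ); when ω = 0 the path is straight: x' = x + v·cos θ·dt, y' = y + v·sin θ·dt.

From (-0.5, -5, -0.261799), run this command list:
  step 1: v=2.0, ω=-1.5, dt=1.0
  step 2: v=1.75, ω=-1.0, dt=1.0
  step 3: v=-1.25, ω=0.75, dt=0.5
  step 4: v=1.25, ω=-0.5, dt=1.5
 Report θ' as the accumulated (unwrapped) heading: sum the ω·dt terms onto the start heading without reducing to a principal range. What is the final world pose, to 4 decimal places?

step 1: θ'=-1.7618 (R=-1.3333) → pose (0.4640, -6.5410, -1.7618)
step 2: θ'=-2.7618 (R=-1.7500) → pose (-0.6054, -7.8341, -2.7618)
step 3: θ'=-2.3868 (R=-1.6667) → pose (-0.0814, -7.5002, -2.3868)
step 4: θ'=-3.1368 (R=-2.5000) → pose (-1.7823, -8.1792, -3.1368)

(-1.7823, -8.1792, -3.1368)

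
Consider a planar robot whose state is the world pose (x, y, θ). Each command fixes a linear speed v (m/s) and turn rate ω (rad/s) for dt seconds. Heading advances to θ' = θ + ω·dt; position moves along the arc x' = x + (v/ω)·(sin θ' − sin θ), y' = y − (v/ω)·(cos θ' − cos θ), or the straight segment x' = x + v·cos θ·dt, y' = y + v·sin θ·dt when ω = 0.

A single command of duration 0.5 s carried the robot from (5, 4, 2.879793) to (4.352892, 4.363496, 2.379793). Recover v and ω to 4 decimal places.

Δθ = 2.379793 − 2.879793 = -0.500000
ω = Δθ/dt = -0.500000/0.5 = -1.0000
R = Δx/(sin θ' − sin θ) = -1.5000
v = R·ω = -1.5000·-1.0000 = 1.5000

v = 1.5000, ω = -1.0000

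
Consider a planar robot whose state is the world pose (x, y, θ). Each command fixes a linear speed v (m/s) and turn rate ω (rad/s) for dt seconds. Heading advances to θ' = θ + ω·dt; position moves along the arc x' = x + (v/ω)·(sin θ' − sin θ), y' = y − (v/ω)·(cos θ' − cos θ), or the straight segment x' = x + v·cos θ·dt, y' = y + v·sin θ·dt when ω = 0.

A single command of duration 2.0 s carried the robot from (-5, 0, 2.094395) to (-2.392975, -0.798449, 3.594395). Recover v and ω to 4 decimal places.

v = -1.5000, ω = 0.7500

Δθ = 3.594395 − 2.094395 = 1.500000
ω = Δθ/dt = 1.500000/2.0 = 0.7500
R = Δx/(sin θ' − sin θ) = -2.0000
v = R·ω = -2.0000·0.7500 = -1.5000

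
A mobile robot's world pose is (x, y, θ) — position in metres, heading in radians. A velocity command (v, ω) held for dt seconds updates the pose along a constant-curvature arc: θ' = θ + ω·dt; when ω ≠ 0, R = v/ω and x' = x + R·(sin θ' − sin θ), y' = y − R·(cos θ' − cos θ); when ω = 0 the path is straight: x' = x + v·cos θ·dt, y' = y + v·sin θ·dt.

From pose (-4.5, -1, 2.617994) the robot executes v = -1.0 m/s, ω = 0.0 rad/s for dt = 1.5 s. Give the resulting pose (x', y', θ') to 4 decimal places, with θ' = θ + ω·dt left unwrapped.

(-3.2010, -1.7500, 2.6180)

θ' = 2.6180 + 0.0·1.5 = 2.6180
ω = 0 → straight: x' = -4.5 + -1.0·cos(2.6180)·1.5 = -3.2010
y' = -1 + -1.0·sin(2.6180)·1.5 = -1.7500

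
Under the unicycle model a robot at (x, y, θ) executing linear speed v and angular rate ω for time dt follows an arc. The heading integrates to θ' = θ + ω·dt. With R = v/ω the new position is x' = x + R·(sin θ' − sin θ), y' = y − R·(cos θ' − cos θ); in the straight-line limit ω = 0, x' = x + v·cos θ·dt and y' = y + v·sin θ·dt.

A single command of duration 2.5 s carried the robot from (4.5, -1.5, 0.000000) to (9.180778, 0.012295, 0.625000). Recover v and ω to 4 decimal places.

v = 2.0000, ω = 0.2500

Δθ = 0.625000 − 0.000000 = 0.625000
ω = Δθ/dt = 0.625000/2.5 = 0.2500
R = Δx/(sin θ' − sin θ) = 8.0000
v = R·ω = 8.0000·0.2500 = 2.0000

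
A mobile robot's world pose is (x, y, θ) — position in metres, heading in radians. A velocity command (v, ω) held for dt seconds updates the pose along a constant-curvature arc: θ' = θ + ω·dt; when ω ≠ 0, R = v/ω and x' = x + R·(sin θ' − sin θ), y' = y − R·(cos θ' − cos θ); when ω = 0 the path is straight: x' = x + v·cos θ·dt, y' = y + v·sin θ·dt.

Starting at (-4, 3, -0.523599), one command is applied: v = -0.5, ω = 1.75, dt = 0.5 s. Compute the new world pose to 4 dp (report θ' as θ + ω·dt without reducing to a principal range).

θ' = -0.5236 + 1.75·0.5 = 0.3514
R = v/ω = -0.5/1.75 = -0.2857
x' = -4 + -0.2857·(sin 0.3514 − sin -0.5236) = -4.2412
y' = 3 − -0.2857·(cos 0.3514 − cos -0.5236) = 3.0208

(-4.2412, 3.0208, 0.3514)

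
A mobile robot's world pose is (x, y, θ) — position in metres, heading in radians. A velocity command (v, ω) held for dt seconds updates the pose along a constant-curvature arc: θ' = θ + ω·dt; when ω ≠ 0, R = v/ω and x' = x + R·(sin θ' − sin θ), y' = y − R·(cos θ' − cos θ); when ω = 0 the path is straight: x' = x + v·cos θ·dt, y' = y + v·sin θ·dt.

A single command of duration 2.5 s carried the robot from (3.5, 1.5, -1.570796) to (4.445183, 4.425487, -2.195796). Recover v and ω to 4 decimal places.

v = -1.2500, ω = -0.2500

Δθ = -2.195796 − -1.570796 = -0.625000
ω = Δθ/dt = -0.625000/2.5 = -0.2500
R = −Δy/(cos θ' − cos θ) = 5.0000
v = R·ω = 5.0000·-0.2500 = -1.2500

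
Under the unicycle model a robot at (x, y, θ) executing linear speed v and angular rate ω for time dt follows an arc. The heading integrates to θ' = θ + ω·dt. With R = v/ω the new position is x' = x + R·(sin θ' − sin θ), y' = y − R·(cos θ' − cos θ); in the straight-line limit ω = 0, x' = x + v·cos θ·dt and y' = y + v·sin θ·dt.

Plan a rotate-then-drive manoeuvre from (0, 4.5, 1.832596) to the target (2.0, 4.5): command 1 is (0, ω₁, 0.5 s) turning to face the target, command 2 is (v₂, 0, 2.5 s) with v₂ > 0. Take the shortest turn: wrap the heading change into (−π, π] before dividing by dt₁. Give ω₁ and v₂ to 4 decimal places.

heading to target = atan2(4.5−4.5, 2−0) = 0.0000
Δθ = wrap(0.0000 − 1.8326) = -1.8326; ω₁ = Δθ/dt₁ = -3.6652
distance = √((2−0)² + (4.5−4.5)²) = 2.0000; v₂ = distance/dt₂ = 0.8000

ω₁ = -3.6652, v₂ = 0.8000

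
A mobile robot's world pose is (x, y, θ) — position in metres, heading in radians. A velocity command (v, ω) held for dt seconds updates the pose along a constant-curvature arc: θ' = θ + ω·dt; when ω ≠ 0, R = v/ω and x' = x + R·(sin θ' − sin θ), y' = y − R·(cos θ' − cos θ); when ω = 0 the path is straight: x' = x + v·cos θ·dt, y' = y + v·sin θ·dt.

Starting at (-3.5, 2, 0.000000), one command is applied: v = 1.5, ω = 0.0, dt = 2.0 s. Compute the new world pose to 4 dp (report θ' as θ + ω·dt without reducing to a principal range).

θ' = 0.0000 + 0.0·2.0 = 0.0000
ω = 0 → straight: x' = -3.5 + 1.5·cos(0.0000)·2.0 = -0.5000
y' = 2 + 1.5·sin(0.0000)·2.0 = 2.0000

(-0.5000, 2.0000, 0.0000)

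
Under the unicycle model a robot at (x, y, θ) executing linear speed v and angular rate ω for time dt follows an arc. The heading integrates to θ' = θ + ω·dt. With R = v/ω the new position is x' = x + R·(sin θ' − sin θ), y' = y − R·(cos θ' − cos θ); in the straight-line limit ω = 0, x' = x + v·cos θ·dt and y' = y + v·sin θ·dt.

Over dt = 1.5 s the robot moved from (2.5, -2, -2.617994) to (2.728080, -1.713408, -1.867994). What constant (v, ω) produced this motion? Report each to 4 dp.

v = -0.2500, ω = 0.5000

Δθ = -1.867994 − -2.617994 = 0.750000
ω = Δθ/dt = 0.750000/1.5 = 0.5000
R = −Δy/(cos θ' − cos θ) = -0.5000
v = R·ω = -0.5000·0.5000 = -0.2500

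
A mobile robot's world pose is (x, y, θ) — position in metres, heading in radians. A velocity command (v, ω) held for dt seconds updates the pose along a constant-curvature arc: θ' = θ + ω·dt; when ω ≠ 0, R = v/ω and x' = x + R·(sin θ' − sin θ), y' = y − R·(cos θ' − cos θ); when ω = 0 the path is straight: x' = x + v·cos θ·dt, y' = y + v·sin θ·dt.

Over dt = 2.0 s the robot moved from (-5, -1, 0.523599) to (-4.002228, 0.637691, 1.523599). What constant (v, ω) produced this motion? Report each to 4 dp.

v = 1.0000, ω = 0.5000

Δθ = 1.523599 − 0.523599 = 1.000000
ω = Δθ/dt = 1.000000/2.0 = 0.5000
R = −Δy/(cos θ' − cos θ) = 2.0000
v = R·ω = 2.0000·0.5000 = 1.0000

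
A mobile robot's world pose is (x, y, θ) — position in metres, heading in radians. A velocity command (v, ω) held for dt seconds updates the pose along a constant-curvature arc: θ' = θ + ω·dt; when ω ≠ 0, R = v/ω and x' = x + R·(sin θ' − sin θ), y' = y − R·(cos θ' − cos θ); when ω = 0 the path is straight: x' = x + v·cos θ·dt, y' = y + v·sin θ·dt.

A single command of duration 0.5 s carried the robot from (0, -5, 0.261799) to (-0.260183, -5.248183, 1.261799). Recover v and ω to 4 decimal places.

v = -0.7500, ω = 2.0000

Δθ = 1.261799 − 0.261799 = 1.000000
ω = Δθ/dt = 1.000000/0.5 = 2.0000
R = Δx/(sin θ' − sin θ) = -0.3750
v = R·ω = -0.3750·2.0000 = -0.7500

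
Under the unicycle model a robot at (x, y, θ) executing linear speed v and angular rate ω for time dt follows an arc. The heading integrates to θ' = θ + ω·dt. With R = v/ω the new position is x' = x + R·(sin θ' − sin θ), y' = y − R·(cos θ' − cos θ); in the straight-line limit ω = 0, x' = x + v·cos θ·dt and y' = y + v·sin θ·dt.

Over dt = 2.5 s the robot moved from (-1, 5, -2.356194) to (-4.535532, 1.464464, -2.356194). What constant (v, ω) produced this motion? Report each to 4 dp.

v = 2.0000, ω = 0.0000

Δθ = -2.356194 − -2.356194 = 0.000000
ω = Δθ/dt = 0.000000/2.5 = 0.0000
ω = 0 → v = (Δx·cos θ + Δy·sin θ)/dt = 2.0000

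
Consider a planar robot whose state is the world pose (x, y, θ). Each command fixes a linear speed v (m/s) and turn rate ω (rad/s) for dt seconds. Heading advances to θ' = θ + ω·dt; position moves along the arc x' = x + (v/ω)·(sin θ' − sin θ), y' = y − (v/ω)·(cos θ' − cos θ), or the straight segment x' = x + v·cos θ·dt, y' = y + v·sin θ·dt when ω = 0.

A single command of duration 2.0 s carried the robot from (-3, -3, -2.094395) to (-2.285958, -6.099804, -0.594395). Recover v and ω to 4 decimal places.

v = 1.7500, ω = 0.7500

Δθ = -0.594395 − -2.094395 = 1.500000
ω = Δθ/dt = 1.500000/2.0 = 0.7500
R = −Δy/(cos θ' − cos θ) = 2.3333
v = R·ω = 2.3333·0.7500 = 1.7500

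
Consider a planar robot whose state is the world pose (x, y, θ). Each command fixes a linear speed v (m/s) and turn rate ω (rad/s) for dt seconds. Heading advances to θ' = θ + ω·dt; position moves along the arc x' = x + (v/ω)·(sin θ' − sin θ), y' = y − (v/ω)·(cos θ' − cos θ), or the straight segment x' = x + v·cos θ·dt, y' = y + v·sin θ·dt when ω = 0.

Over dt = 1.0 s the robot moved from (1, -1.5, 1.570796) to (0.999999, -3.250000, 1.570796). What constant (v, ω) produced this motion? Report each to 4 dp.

Δθ = 1.570796 − 1.570796 = 0.000000
ω = Δθ/dt = 0.000000/1.0 = 0.0000
ω = 0 → v = (Δx·cos θ + Δy·sin θ)/dt = -1.7500

v = -1.7500, ω = 0.0000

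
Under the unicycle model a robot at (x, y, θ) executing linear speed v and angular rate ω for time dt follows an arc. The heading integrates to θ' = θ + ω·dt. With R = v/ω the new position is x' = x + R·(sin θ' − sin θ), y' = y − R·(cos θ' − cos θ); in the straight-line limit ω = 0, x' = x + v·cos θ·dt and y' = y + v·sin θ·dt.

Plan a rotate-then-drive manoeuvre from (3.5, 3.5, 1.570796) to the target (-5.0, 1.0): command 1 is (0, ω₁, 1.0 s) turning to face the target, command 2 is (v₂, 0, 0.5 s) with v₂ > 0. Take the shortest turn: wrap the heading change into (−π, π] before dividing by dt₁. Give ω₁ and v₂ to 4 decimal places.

heading to target = atan2(1−3.5, -5−3.5) = -2.8555
Δθ = wrap(-2.8555 − 1.5708) = 1.8568; ω₁ = Δθ/dt₁ = 1.8568
distance = √((-5−3.5)² + (1−3.5)²) = 8.8600; v₂ = distance/dt₂ = 17.7200

ω₁ = 1.8568, v₂ = 17.7200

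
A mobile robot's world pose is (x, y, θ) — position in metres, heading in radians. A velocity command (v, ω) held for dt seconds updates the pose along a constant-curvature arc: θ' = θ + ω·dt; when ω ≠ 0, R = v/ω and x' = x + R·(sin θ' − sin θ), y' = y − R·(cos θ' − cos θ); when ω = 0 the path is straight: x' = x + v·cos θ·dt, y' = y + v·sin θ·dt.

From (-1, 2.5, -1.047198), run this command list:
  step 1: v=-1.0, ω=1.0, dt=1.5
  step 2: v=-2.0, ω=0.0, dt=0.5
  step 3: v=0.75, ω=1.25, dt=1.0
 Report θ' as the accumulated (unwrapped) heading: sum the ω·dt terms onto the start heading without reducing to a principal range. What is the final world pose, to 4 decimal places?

step 1: θ'=0.4528 (R=-1.0000) → pose (-2.3035, 2.8992, 0.4528)
step 2: θ'=0.4528 (straight) → pose (-3.2027, 2.4617, 0.4528)
step 3: θ'=1.7028 (R=0.6000) → pose (-2.8704, 3.0802, 1.7028)

(-2.8704, 3.0802, 1.7028)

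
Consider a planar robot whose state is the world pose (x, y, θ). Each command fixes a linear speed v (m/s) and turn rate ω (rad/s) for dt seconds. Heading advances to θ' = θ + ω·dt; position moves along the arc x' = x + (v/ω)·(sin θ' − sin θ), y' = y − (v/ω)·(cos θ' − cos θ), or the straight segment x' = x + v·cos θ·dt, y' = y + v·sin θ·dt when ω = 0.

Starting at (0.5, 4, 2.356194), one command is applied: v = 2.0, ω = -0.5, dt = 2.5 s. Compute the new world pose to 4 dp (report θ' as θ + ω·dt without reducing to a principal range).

θ' = 2.3562 + -0.5·2.5 = 1.1062
R = v/ω = 2.0/-0.5 = -4.0000
x' = 0.5 + -4.0000·(sin 1.1062 − sin 2.3562) = -0.2476
y' = 4 − -4.0000·(cos 1.1062 − cos 2.3562) = 8.6207

(-0.2476, 8.6207, 1.1062)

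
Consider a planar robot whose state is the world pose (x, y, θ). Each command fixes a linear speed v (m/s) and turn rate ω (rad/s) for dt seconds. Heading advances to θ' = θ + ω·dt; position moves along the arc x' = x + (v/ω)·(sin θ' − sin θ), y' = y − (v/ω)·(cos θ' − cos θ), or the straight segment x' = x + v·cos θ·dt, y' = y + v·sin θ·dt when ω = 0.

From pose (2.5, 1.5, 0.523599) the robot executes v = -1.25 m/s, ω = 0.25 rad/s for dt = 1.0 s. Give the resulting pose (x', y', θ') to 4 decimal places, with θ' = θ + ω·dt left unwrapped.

θ' = 0.5236 + 0.25·1.0 = 0.7736
R = v/ω = -1.25/0.25 = -5.0000
x' = 2.5 + -5.0000·(sin 0.7736 − sin 0.5236) = 1.5064
y' = 1.5 − -5.0000·(cos 0.7736 − cos 0.5236) = 0.7469

(1.5064, 0.7469, 0.7736)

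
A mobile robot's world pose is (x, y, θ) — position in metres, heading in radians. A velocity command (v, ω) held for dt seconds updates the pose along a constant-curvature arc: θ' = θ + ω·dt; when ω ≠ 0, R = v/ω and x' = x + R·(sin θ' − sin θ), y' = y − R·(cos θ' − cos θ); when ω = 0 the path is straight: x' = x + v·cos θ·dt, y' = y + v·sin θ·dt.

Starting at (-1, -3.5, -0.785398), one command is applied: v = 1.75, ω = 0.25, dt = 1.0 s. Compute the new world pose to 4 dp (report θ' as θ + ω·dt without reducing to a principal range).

(0.3785, -4.5707, -0.5354)

θ' = -0.7854 + 0.25·1.0 = -0.5354
R = v/ω = 1.75/0.25 = 7.0000
x' = -1 + 7.0000·(sin -0.5354 − sin -0.7854) = 0.3785
y' = -3.5 − 7.0000·(cos -0.5354 − cos -0.7854) = -4.5707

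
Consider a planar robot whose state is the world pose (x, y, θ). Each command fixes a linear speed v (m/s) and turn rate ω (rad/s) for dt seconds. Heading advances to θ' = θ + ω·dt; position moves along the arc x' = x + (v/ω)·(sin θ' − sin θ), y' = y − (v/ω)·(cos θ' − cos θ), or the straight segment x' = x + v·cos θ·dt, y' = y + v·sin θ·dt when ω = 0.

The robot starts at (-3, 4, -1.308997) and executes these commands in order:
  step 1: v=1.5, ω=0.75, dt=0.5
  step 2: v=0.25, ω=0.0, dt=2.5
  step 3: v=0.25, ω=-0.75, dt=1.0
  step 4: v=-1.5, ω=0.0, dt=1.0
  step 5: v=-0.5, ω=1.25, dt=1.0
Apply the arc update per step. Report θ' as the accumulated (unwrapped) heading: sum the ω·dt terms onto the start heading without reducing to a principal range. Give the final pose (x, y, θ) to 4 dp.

(-2.3011, 4.4885, -0.4340)

step 1: θ'=-0.9340 (R=2.0000) → pose (-2.6762, 3.3284, -0.9340)
step 2: θ'=-0.9340 (straight) → pose (-2.3045, 2.8259, -0.9340)
step 3: θ'=-1.6840 (R=-0.3333) → pose (-2.2413, 2.5900, -1.6840)
step 4: θ'=-1.6840 (straight) → pose (-2.0719, 4.0804, -1.6840)
step 5: θ'=-0.4340 (R=-0.4000) → pose (-2.3011, 4.4885, -0.4340)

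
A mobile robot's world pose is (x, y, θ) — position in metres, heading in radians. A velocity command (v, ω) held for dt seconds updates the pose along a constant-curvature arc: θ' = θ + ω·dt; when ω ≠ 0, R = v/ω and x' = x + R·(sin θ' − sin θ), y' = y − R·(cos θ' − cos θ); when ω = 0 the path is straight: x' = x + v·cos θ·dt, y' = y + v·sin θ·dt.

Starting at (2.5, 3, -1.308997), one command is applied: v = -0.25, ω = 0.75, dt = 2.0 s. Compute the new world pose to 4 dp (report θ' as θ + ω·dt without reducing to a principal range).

θ' = -1.3090 + 0.75·2.0 = 0.1910
R = v/ω = -0.25/0.75 = -0.3333
x' = 2.5 + -0.3333·(sin 0.1910 − sin -1.3090) = 2.1147
y' = 3 − -0.3333·(cos 0.1910 − cos -1.3090) = 3.2410

(2.1147, 3.2410, 0.1910)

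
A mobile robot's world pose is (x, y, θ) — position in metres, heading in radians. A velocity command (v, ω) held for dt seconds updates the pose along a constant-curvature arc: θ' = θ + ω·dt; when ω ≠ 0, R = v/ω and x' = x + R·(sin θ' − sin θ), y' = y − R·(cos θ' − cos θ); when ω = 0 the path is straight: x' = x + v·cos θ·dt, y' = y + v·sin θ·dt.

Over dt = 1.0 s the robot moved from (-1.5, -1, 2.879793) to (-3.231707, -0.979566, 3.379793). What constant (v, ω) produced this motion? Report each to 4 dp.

Δθ = 3.379793 − 2.879793 = 0.500000
ω = Δθ/dt = 0.500000/1.0 = 0.5000
R = Δx/(sin θ' − sin θ) = 3.5000
v = R·ω = 3.5000·0.5000 = 1.7500

v = 1.7500, ω = 0.5000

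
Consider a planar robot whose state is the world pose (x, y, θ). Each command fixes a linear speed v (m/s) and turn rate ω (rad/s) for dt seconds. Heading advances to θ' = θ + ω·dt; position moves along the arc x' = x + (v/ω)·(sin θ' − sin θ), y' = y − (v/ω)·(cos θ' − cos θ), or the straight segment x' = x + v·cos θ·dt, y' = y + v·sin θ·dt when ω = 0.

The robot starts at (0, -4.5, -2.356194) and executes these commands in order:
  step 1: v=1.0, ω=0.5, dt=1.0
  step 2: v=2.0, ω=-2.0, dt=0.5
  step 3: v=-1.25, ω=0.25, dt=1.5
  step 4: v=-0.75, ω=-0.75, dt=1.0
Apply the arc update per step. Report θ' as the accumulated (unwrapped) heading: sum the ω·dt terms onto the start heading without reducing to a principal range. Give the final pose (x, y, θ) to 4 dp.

(1.1795, -4.9739, -3.2312)

step 1: θ'=-1.8562 (R=2.0000) → pose (-0.5049, -5.3511, -1.8562)
step 2: θ'=-2.8562 (R=-1.0000) → pose (-1.1829, -6.0291, -2.8562)
step 3: θ'=-2.4812 (R=-5.0000) → pose (0.4766, -5.1801, -2.4812)
step 4: θ'=-3.2312 (R=1.0000) → pose (1.1795, -4.9739, -3.2312)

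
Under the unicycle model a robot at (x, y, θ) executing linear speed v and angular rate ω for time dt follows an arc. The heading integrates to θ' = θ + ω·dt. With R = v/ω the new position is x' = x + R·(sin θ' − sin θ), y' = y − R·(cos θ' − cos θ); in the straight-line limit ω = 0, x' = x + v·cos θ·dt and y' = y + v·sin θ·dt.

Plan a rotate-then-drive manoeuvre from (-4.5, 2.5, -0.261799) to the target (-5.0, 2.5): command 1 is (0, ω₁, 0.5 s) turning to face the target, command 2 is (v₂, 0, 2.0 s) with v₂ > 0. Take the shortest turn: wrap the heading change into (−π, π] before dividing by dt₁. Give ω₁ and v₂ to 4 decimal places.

ω₁ = -5.7596, v₂ = 0.2500

heading to target = atan2(2.5−2.5, -5−-4.5) = 3.1416
Δθ = wrap(3.1416 − -0.2618) = -2.8798; ω₁ = Δθ/dt₁ = -5.7596
distance = √((-5−-4.5)² + (2.5−2.5)²) = 0.5000; v₂ = distance/dt₂ = 0.2500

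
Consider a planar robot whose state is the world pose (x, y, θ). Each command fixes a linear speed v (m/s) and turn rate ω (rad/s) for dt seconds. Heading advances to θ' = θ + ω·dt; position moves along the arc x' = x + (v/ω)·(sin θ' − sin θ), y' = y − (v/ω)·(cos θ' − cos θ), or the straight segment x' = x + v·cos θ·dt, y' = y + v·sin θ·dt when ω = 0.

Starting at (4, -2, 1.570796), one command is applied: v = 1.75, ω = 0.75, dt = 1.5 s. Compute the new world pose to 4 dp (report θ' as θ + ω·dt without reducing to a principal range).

θ' = 1.5708 + 0.75·1.5 = 2.6958
R = v/ω = 1.75/0.75 = 2.3333
x' = 4 + 2.3333·(sin 2.6958 − sin 1.5708) = 2.6727
y' = -2 − 2.3333·(cos 2.6958 − cos 1.5708) = 0.1053

(2.6727, 0.1053, 2.6958)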